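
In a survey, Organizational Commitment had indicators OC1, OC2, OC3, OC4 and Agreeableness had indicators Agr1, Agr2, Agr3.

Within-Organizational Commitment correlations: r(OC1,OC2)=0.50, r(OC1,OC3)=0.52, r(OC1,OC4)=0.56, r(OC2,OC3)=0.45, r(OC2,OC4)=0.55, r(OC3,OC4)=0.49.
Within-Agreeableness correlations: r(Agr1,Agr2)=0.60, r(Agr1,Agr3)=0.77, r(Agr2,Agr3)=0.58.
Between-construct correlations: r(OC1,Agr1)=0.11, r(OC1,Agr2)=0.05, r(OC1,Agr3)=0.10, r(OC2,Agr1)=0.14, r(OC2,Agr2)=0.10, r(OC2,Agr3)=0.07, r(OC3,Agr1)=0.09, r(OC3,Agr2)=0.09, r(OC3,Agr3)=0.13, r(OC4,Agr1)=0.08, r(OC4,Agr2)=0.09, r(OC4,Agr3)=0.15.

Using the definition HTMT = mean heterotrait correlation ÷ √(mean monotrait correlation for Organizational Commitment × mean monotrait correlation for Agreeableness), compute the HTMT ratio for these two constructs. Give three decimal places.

0.173

Mean heterotrait r = 1.20/12 = 0.1000.
Mean within-OC = 3.07/6 = 0.5117; mean within-Agr = 1.95/3 = 0.6500.
Geometric mean = √(0.5117 × 0.6500) = 0.5767.
HTMT = 0.1000 / 0.5767 = 0.173.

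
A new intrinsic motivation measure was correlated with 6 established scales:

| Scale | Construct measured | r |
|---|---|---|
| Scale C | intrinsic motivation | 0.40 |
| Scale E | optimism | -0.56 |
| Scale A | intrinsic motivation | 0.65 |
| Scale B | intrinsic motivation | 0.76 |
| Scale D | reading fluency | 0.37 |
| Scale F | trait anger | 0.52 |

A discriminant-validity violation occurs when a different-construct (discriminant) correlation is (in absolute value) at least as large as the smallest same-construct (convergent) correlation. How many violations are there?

2

Convergent (same construct = intrinsic motivation): Scale C, Scale A, Scale B.
Smallest convergent = 0.40. Discriminant |r|: 0.56, 0.37, 0.52; count ≥ 0.40 → 2.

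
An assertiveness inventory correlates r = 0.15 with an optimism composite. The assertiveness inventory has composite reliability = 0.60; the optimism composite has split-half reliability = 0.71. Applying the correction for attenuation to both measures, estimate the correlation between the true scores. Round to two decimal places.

0.23

r_true = r_obs / √(r_xx · r_yy) = 0.15 / √(0.60 × 0.71) = 0.15 / √0.4260 = 0.15 / 0.6527 ≈ 0.23.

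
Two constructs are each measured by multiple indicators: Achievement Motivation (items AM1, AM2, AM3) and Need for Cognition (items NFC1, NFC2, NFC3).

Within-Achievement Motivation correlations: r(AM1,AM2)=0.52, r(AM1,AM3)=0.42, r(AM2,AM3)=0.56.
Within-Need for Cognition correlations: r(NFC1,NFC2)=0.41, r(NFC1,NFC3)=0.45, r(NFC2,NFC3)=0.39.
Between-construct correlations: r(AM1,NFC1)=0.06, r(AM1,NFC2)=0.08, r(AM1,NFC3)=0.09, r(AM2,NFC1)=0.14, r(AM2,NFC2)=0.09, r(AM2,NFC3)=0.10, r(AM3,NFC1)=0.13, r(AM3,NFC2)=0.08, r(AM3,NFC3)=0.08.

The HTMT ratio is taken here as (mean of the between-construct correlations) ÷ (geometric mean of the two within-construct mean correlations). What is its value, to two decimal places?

0.21

Mean between = 0.85/9 = 0.0944.
Mean within-AM = 1.50/3 = 0.5000; mean within-NFC = 1.25/3 = 0.4167.
Geometric mean = √(0.5000 × 0.4167) = 0.4565.
HTMT = 0.0944 / 0.4565 = 0.21.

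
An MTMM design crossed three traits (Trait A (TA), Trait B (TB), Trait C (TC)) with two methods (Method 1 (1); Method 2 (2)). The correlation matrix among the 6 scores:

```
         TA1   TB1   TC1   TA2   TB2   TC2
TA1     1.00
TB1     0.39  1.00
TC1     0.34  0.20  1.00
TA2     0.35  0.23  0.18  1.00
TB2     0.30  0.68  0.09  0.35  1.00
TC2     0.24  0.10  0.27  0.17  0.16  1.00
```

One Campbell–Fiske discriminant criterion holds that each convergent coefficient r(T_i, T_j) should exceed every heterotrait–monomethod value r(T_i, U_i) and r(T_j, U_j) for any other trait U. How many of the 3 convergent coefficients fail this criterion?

2

Each convergent coefficient versus the relevant comparison correlations:
TA (methods 1·2): 0.35 vs {0.39, 0.35, 0.34, 0.17} → fail.
TB (methods 1·2): 0.68 vs {0.39, 0.35, 0.20, 0.16} → pass.
TC (methods 1·2): 0.27 vs {0.34, 0.17, 0.20, 0.16} → fail.
2 of 3 fail.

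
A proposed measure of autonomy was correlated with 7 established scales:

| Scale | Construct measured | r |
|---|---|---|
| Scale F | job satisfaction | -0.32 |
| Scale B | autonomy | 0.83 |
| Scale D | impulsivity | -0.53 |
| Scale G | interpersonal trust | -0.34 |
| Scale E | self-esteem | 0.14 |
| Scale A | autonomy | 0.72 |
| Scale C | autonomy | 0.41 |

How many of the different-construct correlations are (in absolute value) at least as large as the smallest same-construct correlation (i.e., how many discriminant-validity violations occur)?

Convergent (same construct = autonomy): Scale B, Scale A, Scale C.
Smallest convergent = 0.41. Discriminant |r|: 0.32, 0.53, 0.34, 0.14; count ≥ 0.41 → 1.

1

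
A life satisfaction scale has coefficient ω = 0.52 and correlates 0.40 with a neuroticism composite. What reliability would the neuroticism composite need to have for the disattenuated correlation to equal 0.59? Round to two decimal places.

0.88

r_true = r_obs / √(r_xx · r_yy) ⇒ 0.59 = 0.40 / √(0.52 · r_yy).
√(0.52 · r_yy) = 0.40 / 0.59 = 0.6780; 0.52 · r_yy = 0.4597; r_yy = 0.4597 / 0.52 ≈ 0.88.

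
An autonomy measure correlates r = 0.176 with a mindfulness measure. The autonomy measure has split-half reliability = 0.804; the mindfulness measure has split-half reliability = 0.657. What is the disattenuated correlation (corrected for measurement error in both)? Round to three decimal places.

0.242

r_true = r_obs / √(r_xx · r_yy) = 0.176 / √(0.804 × 0.657) = 0.176 / √0.528228 = 0.176 / 0.7268 ≈ 0.242.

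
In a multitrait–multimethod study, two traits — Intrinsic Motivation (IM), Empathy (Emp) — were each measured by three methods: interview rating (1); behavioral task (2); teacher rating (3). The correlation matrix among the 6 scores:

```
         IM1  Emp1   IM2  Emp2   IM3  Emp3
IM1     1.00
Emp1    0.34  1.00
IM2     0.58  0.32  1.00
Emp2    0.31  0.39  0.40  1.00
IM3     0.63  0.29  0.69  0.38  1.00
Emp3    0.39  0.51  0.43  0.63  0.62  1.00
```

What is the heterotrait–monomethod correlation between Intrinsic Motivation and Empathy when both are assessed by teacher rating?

0.62

Different traits, same method: r(IM3, Emp3) = 0.62.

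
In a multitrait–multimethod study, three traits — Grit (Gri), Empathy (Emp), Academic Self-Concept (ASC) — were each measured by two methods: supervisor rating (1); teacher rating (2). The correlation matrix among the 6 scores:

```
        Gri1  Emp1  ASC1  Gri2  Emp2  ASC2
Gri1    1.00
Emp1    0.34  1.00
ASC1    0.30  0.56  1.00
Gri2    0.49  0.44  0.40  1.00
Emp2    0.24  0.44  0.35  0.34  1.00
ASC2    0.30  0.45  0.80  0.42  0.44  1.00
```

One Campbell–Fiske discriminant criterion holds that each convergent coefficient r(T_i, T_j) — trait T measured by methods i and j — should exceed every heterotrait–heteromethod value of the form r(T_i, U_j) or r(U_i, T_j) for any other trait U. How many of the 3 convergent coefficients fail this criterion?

Checking each validity diagonal entry against its comparison values:
Gri (methods 1·2): 0.49 vs {0.24, 0.44, 0.30, 0.40} → pass.
Emp (methods 1·2): 0.44 vs {0.44, 0.24, 0.45, 0.35} → fail.
ASC (methods 1·2): 0.80 vs {0.40, 0.30, 0.35, 0.45} → pass.
1 of 3 fail.

1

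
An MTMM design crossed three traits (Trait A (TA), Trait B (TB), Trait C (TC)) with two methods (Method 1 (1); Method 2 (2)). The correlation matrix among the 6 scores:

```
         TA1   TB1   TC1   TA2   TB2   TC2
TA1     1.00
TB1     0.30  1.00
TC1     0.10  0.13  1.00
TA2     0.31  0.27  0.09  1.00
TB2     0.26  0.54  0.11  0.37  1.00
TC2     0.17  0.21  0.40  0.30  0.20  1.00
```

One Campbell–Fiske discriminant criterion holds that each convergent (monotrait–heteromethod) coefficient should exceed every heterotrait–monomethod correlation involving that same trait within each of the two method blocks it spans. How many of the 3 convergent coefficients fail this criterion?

1

Each convergent coefficient versus the relevant comparison correlations:
TA (methods 1·2): 0.31 vs {0.30, 0.37, 0.10, 0.30} → fail.
TB (methods 1·2): 0.54 vs {0.30, 0.37, 0.13, 0.20} → pass.
TC (methods 1·2): 0.40 vs {0.10, 0.30, 0.13, 0.20} → pass.
1 of 3 fail.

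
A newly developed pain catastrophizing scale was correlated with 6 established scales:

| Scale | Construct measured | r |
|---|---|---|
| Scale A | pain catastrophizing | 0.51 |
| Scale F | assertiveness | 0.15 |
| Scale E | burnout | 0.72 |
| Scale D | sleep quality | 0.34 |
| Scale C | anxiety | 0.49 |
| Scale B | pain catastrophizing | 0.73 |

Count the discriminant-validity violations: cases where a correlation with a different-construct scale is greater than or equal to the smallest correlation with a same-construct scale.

Convergent (same construct = pain catastrophizing): Scale A, Scale B.
Smallest convergent = 0.51. Discriminant values: 0.15, 0.72, 0.34, 0.49; count ≥ 0.51 → 1.

1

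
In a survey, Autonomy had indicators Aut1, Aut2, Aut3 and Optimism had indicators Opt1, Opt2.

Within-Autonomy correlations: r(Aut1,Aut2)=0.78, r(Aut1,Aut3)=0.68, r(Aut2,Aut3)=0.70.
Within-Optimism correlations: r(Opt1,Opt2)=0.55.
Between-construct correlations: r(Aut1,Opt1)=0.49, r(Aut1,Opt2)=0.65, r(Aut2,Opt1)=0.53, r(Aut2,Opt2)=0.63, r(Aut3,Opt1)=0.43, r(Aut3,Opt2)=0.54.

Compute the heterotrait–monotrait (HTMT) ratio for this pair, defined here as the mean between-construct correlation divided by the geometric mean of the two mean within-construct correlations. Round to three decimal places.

0.866

Mean between = 3.27/6 = 0.5450.
Mean within-Aut = 2.16/3 = 0.7200; mean within-Opt = 0.55/1 = 0.5500.
Geometric mean = √(0.7200 × 0.5500) = 0.6293.
HTMT = 0.5450 / 0.6293 = 0.866.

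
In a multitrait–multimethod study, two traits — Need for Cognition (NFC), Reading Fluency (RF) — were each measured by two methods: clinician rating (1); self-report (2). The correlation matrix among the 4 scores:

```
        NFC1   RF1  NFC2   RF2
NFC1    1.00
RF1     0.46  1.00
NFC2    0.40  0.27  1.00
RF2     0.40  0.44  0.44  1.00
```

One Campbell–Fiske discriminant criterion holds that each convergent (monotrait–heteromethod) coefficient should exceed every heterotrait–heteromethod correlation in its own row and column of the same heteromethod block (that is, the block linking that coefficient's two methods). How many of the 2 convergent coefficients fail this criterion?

1

Checking each validity diagonal entry against its comparison values:
NFC (methods 1·2): 0.40 vs {0.40, 0.27} → fail.
RF (methods 1·2): 0.44 vs {0.27, 0.40} → pass.
1 of 2 fail.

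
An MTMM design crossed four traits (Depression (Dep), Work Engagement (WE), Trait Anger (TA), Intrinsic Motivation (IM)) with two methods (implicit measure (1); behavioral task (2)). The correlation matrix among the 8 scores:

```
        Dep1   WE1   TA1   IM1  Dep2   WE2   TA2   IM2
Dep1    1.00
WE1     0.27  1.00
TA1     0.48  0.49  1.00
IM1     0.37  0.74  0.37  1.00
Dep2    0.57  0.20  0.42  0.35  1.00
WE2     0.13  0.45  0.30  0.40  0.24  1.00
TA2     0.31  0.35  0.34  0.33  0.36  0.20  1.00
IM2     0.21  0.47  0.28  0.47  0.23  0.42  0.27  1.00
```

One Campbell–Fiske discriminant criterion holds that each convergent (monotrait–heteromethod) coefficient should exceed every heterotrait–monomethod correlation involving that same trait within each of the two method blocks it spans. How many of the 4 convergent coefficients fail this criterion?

3

Each convergent coefficient versus the relevant comparison correlations:
Dep (methods 1·2): 0.57 vs {0.27, 0.24, 0.48, 0.36, 0.37, 0.23} → pass.
WE (methods 1·2): 0.45 vs {0.27, 0.24, 0.49, 0.20, 0.74, 0.42} → fail.
TA (methods 1·2): 0.34 vs {0.48, 0.36, 0.49, 0.20, 0.37, 0.27} → fail.
IM (methods 1·2): 0.47 vs {0.37, 0.23, 0.74, 0.42, 0.37, 0.27} → fail.
3 of 4 fail.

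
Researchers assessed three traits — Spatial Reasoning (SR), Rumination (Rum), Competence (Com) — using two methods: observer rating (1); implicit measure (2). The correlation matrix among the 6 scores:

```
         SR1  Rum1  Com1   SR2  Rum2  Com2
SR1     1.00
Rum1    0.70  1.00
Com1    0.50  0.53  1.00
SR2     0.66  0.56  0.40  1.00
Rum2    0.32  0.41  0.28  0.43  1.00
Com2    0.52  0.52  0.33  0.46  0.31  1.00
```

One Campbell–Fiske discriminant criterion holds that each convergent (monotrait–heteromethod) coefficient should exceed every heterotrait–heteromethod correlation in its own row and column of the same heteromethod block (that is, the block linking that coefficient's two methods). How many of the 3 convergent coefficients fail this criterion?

2

Each convergent coefficient versus the relevant comparison correlations:
SR (methods 1·2): 0.66 vs {0.32, 0.56, 0.52, 0.40} → pass.
Rum (methods 1·2): 0.41 vs {0.56, 0.32, 0.52, 0.28} → fail.
Com (methods 1·2): 0.33 vs {0.40, 0.52, 0.28, 0.52} → fail.
2 of 3 fail.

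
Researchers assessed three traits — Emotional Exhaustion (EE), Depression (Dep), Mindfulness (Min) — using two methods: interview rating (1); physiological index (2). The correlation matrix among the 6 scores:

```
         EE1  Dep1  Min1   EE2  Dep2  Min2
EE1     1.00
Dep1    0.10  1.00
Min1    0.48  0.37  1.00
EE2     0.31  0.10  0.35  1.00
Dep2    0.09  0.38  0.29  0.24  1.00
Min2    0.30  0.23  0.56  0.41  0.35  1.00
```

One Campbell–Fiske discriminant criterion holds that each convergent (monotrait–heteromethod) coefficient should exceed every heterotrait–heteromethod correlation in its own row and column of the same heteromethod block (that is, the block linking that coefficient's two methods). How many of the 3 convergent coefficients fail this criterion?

1

Checking each validity diagonal entry against its comparison values:
EE (methods 1·2): 0.31 vs {0.09, 0.10, 0.30, 0.35} → fail.
Dep (methods 1·2): 0.38 vs {0.10, 0.09, 0.23, 0.29} → pass.
Min (methods 1·2): 0.56 vs {0.35, 0.30, 0.29, 0.23} → pass.
1 of 3 fail.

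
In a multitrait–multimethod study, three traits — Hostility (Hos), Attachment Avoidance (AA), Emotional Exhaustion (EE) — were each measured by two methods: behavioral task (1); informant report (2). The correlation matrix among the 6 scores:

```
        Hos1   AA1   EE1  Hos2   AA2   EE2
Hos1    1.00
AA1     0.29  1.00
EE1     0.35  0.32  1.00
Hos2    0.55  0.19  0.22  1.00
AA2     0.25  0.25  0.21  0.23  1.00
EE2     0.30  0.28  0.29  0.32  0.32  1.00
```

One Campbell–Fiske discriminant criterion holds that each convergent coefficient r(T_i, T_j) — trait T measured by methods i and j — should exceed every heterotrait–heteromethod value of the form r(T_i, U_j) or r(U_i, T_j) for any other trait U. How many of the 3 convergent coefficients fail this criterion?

2

Each convergent coefficient versus the relevant comparison correlations:
Hos (methods 1·2): 0.55 vs {0.25, 0.19, 0.30, 0.22} → pass.
AA (methods 1·2): 0.25 vs {0.19, 0.25, 0.28, 0.21} → fail.
EE (methods 1·2): 0.29 vs {0.22, 0.30, 0.21, 0.28} → fail.
2 of 3 fail.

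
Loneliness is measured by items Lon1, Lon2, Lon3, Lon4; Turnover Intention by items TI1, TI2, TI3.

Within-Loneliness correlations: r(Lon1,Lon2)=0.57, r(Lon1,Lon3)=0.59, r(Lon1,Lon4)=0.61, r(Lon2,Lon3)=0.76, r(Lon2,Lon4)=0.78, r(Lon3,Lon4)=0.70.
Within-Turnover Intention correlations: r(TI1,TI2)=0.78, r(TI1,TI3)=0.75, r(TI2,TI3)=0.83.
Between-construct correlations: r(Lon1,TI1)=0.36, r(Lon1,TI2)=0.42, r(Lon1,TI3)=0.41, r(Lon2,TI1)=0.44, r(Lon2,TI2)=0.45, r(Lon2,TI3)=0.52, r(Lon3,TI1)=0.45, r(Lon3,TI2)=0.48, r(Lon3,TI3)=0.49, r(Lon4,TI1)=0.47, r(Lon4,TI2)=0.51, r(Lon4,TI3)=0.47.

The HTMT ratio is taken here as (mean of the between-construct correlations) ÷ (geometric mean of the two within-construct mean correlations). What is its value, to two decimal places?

0.63

Mean heterotrait r = 5.47/12 = 0.4558.
Mean within-Lon = 4.01/6 = 0.6683; mean within-TI = 2.36/3 = 0.7867.
Geometric mean = √(0.6683 × 0.7867) = 0.7251.
HTMT = 0.4558 / 0.7251 = 0.63.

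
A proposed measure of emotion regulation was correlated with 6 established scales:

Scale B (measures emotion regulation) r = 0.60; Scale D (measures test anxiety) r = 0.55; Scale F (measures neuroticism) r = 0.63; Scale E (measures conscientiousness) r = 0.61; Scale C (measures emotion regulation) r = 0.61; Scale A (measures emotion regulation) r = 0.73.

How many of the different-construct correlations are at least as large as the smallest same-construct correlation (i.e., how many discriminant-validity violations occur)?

Convergent (same construct = emotion regulation): Scale B, Scale C, Scale A.
Smallest convergent = 0.60. Discriminant values: 0.55, 0.63, 0.61; count ≥ 0.60 → 2.

2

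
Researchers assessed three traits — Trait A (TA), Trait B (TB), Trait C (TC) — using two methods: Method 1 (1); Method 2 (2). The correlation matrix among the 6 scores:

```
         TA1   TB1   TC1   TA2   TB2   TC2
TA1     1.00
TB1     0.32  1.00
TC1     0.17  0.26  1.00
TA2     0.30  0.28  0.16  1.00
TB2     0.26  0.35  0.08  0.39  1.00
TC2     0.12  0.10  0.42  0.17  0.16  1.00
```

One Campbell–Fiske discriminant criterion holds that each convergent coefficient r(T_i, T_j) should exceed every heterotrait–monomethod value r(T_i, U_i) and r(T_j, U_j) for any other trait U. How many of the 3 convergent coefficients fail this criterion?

Each convergent coefficient versus the relevant comparison correlations:
TA (methods 1·2): 0.30 vs {0.32, 0.39, 0.17, 0.17} → fail.
TB (methods 1·2): 0.35 vs {0.32, 0.39, 0.26, 0.16} → fail.
TC (methods 1·2): 0.42 vs {0.17, 0.17, 0.26, 0.16} → pass.
2 of 3 fail.

2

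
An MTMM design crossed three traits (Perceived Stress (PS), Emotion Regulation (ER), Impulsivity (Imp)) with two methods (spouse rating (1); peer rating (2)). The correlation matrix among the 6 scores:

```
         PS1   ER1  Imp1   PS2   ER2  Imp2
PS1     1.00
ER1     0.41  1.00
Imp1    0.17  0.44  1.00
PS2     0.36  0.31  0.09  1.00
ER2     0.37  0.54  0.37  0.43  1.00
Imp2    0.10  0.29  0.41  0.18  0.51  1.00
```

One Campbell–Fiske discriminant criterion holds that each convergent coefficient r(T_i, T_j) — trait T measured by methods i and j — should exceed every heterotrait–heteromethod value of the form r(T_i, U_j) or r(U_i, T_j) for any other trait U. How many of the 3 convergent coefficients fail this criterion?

Convergent coefficients and their comparison sets:
PS (methods 1·2): 0.36 vs {0.37, 0.31, 0.10, 0.09} → fail.
ER (methods 1·2): 0.54 vs {0.31, 0.37, 0.29, 0.37} → pass.
Imp (methods 1·2): 0.41 vs {0.09, 0.10, 0.37, 0.29} → pass.
1 of 3 fail.

1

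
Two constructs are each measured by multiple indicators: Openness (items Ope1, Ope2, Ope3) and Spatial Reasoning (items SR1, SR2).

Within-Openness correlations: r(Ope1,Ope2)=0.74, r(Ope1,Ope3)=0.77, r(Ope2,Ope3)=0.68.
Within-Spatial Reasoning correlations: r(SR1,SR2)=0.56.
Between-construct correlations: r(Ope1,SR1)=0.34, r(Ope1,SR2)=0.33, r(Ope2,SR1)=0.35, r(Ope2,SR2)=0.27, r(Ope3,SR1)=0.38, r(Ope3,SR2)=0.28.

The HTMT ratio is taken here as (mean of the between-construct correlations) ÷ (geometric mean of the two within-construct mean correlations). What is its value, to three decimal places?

0.508

Mean heterotrait r = 1.95/6 = 0.3250.
Mean within-Ope = 2.19/3 = 0.7300; mean within-SR = 0.56/1 = 0.5600.
Geometric mean = √(0.7300 × 0.5600) = 0.6394.
HTMT = 0.3250 / 0.6394 = 0.508.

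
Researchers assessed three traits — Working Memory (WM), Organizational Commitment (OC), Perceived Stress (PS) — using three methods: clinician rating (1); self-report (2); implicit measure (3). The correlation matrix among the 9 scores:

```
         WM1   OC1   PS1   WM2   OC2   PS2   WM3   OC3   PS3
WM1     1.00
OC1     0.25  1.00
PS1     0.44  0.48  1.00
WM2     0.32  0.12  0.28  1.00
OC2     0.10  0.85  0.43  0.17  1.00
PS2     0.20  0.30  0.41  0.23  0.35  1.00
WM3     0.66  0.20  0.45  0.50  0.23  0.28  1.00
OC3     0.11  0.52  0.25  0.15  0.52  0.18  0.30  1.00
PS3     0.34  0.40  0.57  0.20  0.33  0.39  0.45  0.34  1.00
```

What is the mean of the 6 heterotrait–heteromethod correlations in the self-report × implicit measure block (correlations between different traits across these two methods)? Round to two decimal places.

HTHM values (method 2 × method 3): 0.15, 0.20, 0.23, 0.33, 0.28, 0.18; mean = 1.37/6 = 0.23.

0.23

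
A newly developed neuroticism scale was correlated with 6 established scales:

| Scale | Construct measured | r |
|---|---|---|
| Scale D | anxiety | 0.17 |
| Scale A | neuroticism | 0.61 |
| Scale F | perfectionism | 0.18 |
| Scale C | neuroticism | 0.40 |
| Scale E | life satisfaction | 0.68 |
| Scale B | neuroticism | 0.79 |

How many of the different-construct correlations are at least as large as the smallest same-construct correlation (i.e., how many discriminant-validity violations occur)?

Convergent (same construct = neuroticism): Scale A, Scale C, Scale B.
Smallest convergent = 0.40. Discriminant values: 0.17, 0.18, 0.68; count ≥ 0.40 → 1.

1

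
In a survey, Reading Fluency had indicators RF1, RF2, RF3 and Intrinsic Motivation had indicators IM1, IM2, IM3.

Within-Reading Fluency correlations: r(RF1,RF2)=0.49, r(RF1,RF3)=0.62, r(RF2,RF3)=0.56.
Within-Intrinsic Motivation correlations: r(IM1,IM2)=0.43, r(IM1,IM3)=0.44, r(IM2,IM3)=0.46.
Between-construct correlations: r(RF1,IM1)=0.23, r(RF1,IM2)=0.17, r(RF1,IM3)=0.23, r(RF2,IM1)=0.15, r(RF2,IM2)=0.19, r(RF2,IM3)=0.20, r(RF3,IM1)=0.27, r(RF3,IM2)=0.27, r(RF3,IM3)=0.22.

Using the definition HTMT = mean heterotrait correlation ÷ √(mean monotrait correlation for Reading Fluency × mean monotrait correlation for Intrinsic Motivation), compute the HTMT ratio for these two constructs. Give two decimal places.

Mean between = 1.93/9 = 0.2144.
Mean within-RF = 1.67/3 = 0.5567; mean within-IM = 1.33/3 = 0.4433.
Geometric mean = √(0.5567 × 0.4433) = 0.4968.
HTMT = 0.2144 / 0.4968 = 0.43.

0.43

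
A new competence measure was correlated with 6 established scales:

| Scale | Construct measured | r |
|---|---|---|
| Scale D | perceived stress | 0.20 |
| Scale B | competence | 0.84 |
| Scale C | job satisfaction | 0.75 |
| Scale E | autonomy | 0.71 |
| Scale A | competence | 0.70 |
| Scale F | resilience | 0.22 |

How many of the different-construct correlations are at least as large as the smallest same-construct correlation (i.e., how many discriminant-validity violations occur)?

Convergent (same construct = competence): Scale B, Scale A.
Smallest convergent = 0.70. Discriminant values: 0.20, 0.75, 0.71, 0.22; count ≥ 0.70 → 2.

2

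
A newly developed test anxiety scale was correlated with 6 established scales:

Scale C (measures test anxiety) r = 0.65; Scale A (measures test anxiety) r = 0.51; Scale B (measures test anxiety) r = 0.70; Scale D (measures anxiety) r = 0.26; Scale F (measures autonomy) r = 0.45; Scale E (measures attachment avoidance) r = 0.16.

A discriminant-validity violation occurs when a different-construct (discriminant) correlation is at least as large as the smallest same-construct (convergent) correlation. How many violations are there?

0

Convergent (same construct = test anxiety): Scale C, Scale A, Scale B.
Smallest convergent = 0.51. Discriminant values: 0.26, 0.45, 0.16; count ≥ 0.51 → 0.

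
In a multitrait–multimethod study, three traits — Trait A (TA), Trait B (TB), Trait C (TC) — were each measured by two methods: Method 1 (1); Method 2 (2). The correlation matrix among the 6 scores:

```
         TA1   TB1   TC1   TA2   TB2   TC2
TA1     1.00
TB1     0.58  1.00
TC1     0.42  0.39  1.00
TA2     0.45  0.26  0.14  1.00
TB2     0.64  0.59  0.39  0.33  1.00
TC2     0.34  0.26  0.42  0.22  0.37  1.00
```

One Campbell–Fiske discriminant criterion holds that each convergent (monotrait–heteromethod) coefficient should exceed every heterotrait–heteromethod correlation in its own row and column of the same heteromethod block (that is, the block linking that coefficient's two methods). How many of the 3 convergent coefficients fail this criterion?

Convergent coefficients and their comparison sets:
TA (methods 1·2): 0.45 vs {0.64, 0.26, 0.34, 0.14} → fail.
TB (methods 1·2): 0.59 vs {0.26, 0.64, 0.26, 0.39} → fail.
TC (methods 1·2): 0.42 vs {0.14, 0.34, 0.39, 0.26} → pass.
2 of 3 fail.

2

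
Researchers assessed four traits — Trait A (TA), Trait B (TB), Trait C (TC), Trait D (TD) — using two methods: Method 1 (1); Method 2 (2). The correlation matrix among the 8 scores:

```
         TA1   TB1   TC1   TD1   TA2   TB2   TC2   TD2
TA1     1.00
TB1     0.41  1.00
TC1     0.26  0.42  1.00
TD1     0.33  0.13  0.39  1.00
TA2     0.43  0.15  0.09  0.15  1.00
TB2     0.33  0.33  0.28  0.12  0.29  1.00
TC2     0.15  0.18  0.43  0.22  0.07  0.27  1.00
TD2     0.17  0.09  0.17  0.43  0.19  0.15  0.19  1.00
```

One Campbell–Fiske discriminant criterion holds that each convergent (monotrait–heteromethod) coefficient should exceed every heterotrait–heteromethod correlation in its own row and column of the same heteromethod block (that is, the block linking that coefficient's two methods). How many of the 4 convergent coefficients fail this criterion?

Convergent coefficients and their comparison sets:
TA (methods 1·2): 0.43 vs {0.33, 0.15, 0.15, 0.09, 0.17, 0.15} → pass.
TB (methods 1·2): 0.33 vs {0.15, 0.33, 0.18, 0.28, 0.09, 0.12} → fail.
TC (methods 1·2): 0.43 vs {0.09, 0.15, 0.28, 0.18, 0.17, 0.22} → pass.
TD (methods 1·2): 0.43 vs {0.15, 0.17, 0.12, 0.09, 0.22, 0.17} → pass.
1 of 4 fail.

1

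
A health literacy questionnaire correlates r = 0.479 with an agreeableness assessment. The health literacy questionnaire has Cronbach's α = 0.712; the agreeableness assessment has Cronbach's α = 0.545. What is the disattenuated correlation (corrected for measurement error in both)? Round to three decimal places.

0.769

r_true = r_obs / √(r_xx · r_yy) = 0.479 / √(0.712 × 0.545) = 0.479 / √0.388040 = 0.479 / 0.6229 ≈ 0.769.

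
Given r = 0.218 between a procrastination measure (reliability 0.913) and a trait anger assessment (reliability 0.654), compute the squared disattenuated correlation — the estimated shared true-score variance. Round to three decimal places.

0.080

Disattenuated r = 0.218 / √(0.913 × 0.654) = 0.218 / 0.7727 = 0.2821.
Shared true-score variance = 0.2821² = 0.0796 ≈ 0.080.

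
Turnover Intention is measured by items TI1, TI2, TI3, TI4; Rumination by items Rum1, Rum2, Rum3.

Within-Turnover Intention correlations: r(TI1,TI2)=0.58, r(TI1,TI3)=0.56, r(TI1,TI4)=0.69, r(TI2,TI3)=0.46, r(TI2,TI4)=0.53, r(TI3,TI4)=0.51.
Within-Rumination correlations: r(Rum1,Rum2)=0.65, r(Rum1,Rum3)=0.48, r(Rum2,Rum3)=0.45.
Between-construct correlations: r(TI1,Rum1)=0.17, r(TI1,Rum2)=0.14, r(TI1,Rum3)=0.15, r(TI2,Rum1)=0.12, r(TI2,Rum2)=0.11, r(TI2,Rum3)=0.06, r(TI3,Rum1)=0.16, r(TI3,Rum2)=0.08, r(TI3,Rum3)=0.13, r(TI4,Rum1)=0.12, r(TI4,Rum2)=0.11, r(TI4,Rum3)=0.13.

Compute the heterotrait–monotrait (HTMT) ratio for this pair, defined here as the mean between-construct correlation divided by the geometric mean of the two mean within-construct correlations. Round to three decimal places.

0.228

Mean between = 1.48/12 = 0.1233.
Mean within-TI = 3.33/6 = 0.5550; mean within-Rum = 1.58/3 = 0.5267.
Geometric mean = √(0.5550 × 0.5267) = 0.5407.
HTMT = 0.1233 / 0.5407 = 0.228.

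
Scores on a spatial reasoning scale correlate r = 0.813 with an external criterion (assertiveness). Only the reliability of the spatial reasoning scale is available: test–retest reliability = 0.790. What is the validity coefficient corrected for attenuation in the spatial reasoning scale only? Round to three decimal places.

0.915

Single correction: r_c = r_obs / √r_xx = 0.813 / √0.790 = 0.813 / 0.8888 ≈ 0.915.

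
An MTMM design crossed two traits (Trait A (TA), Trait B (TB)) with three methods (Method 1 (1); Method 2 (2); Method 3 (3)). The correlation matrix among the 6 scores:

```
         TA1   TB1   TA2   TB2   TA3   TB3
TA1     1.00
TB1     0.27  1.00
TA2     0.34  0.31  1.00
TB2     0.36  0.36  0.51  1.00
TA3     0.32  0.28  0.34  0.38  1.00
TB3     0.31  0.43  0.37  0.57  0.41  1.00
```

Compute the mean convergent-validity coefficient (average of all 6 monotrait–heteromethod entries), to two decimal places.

0.39

Convergent values: 0.34, 0.32, 0.34, 0.36, 0.43, 0.57; mean = 2.36/6 = 0.39.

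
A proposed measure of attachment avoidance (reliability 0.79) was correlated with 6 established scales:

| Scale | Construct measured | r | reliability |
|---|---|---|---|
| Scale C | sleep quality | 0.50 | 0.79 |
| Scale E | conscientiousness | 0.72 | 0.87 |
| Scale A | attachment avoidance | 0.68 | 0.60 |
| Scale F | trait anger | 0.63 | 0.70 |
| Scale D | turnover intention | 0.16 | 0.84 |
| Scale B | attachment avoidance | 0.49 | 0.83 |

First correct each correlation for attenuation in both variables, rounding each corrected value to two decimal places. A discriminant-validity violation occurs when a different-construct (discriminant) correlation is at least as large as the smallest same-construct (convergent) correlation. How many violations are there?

3

Disattenuated r (r / √(r_scale · r_new)):
  Scale C (disc): 0.50 / √(0.79·0.79) = 0.63
  Scale E (disc): 0.72 / √(0.87·0.79) = 0.87
  Scale A (conv): 0.68 / √(0.60·0.79) = 0.99
  Scale F (disc): 0.63 / √(0.70·0.79) = 0.85
  Scale D (disc): 0.16 / √(0.84·0.79) = 0.20
  Scale B (conv): 0.49 / √(0.83·0.79) = 0.61
Smallest convergent = 0.61. Discriminant values: 0.63, 0.87, 0.85, 0.20; count ≥ 0.61 → 3.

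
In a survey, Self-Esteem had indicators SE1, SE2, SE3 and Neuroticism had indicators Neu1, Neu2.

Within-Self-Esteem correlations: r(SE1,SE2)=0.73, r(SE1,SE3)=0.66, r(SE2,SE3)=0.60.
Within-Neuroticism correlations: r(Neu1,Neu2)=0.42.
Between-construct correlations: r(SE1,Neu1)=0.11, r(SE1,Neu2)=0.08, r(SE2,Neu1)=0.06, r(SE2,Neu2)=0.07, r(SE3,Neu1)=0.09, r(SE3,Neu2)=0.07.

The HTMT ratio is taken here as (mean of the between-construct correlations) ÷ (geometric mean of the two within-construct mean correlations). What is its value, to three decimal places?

0.152

Mean between = 0.48/6 = 0.0800.
Mean within-SE = 1.99/3 = 0.6633; mean within-Neu = 0.42/1 = 0.4200.
Geometric mean = √(0.6633 × 0.4200) = 0.5278.
HTMT = 0.0800 / 0.5278 = 0.152.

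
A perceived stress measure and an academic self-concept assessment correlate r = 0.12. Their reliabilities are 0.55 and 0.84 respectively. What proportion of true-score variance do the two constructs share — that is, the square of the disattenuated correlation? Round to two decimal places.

0.03

Disattenuated r = 0.12 / √(0.55 × 0.84) = 0.12 / 0.6797 = 0.1765.
Shared true-score variance = 0.1765² = 0.0312 ≈ 0.03.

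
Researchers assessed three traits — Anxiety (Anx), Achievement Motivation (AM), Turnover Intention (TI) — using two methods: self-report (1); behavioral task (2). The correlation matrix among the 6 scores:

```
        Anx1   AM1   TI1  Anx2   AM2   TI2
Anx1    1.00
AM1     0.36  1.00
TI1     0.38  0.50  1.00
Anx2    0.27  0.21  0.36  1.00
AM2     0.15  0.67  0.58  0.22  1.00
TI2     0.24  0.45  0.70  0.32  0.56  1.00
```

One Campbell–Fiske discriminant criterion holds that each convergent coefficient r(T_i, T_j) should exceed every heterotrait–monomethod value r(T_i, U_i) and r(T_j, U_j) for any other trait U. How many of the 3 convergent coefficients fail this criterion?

Convergent coefficients and their comparison sets:
Anx (methods 1·2): 0.27 vs {0.36, 0.22, 0.38, 0.32} → fail.
AM (methods 1·2): 0.67 vs {0.36, 0.22, 0.50, 0.56} → pass.
TI (methods 1·2): 0.70 vs {0.38, 0.32, 0.50, 0.56} → pass.
1 of 3 fail.

1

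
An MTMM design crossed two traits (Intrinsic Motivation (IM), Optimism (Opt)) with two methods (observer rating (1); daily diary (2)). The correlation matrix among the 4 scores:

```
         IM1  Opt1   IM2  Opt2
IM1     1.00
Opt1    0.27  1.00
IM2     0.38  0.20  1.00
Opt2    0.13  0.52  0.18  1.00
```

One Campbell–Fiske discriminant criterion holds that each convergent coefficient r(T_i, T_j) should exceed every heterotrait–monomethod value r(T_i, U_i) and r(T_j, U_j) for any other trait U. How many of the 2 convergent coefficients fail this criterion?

Each convergent coefficient versus the relevant comparison correlations:
IM (methods 1·2): 0.38 vs {0.27, 0.18} → pass.
Opt (methods 1·2): 0.52 vs {0.27, 0.18} → pass.
0 of 2 fail.

0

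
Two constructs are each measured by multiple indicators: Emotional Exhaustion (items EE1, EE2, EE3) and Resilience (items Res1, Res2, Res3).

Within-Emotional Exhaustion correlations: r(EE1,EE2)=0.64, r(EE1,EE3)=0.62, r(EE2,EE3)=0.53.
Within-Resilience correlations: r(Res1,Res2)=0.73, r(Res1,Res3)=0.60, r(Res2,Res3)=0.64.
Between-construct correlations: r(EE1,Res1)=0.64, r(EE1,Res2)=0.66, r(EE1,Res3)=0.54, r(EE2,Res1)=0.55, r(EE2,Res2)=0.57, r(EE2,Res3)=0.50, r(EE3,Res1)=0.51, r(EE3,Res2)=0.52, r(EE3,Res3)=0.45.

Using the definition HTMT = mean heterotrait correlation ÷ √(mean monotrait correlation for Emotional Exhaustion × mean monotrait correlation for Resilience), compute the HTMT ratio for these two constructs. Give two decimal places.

Mean heterotrait r = 4.94/9 = 0.5489.
Mean within-EE = 1.79/3 = 0.5967; mean within-Res = 1.97/3 = 0.6567.
Geometric mean = √(0.5967 × 0.6567) = 0.6260.
HTMT = 0.5489 / 0.6260 = 0.88.

0.88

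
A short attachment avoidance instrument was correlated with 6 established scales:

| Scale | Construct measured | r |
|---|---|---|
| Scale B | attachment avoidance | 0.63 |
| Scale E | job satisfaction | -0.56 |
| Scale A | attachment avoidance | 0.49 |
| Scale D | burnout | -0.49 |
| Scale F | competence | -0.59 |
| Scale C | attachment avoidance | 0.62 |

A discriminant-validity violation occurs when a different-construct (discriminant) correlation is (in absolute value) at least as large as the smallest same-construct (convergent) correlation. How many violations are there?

3

Convergent (same construct = attachment avoidance): Scale B, Scale A, Scale C.
Smallest convergent = 0.49. Discriminant |r|: 0.56, 0.49, 0.59; count ≥ 0.49 → 3.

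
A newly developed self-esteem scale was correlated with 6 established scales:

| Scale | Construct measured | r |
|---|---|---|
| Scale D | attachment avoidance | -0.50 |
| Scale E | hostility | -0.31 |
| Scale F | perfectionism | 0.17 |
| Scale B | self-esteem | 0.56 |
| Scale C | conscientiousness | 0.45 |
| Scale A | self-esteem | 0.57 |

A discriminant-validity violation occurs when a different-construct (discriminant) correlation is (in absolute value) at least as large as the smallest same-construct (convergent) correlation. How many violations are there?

Convergent (same construct = self-esteem): Scale B, Scale A.
Smallest convergent = 0.56. Discriminant |r|: 0.50, 0.31, 0.17, 0.45; count ≥ 0.56 → 0.

0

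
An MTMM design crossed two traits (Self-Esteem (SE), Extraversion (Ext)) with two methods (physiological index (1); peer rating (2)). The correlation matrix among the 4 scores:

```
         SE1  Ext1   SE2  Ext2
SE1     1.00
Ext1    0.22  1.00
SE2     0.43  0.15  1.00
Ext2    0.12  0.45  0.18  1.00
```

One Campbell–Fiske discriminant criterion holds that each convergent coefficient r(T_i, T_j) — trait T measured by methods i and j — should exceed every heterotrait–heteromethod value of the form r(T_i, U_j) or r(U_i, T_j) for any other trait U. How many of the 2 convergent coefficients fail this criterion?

Each convergent coefficient versus the relevant comparison correlations:
SE (methods 1·2): 0.43 vs {0.12, 0.15} → pass.
Ext (methods 1·2): 0.45 vs {0.15, 0.12} → pass.
0 of 2 fail.

0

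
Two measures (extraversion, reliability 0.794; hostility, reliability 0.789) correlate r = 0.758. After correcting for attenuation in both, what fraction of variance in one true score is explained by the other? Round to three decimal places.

Disattenuated r = 0.758 / √(0.794 × 0.789) = 0.758 / 0.7915 = 0.9577.
Shared true-score variance = 0.9577² = 0.9172 ≈ 0.917.

0.917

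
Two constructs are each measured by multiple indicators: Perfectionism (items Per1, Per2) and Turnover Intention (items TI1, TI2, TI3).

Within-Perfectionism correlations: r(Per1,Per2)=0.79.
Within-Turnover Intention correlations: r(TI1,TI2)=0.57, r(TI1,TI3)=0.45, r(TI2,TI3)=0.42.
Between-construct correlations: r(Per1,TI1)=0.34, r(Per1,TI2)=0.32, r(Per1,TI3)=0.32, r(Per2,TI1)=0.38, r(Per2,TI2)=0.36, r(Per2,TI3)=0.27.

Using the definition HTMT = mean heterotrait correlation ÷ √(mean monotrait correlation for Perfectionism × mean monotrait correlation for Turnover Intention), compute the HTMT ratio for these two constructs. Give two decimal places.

Mean between = 1.99/6 = 0.3317.
Mean within-Per = 0.79/1 = 0.7900; mean within-TI = 1.44/3 = 0.4800.
Geometric mean = √(0.7900 × 0.4800) = 0.6158.
HTMT = 0.3317 / 0.6158 = 0.54.

0.54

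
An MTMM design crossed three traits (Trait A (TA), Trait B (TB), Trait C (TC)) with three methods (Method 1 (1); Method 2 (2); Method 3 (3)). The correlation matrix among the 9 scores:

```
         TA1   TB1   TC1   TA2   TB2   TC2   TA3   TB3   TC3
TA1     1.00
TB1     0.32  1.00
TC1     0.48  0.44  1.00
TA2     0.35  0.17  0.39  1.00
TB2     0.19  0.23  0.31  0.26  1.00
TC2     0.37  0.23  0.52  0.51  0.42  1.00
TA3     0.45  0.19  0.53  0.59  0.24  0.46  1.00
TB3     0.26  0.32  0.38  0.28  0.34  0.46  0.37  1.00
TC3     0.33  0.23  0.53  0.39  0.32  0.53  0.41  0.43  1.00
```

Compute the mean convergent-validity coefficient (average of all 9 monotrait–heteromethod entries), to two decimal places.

Convergent values: 0.35, 0.45, 0.59, 0.23, 0.32, 0.34, 0.52, 0.53, 0.53; mean = 3.86/9 = 0.43.

0.43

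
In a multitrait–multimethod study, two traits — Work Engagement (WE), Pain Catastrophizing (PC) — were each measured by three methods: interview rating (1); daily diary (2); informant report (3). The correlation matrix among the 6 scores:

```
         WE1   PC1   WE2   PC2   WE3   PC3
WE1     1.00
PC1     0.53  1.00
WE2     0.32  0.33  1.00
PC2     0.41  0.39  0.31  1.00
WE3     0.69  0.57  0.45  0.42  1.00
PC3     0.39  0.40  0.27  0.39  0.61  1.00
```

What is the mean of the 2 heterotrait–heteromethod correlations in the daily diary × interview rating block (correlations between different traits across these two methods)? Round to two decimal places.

0.37

HTHM values (method 2 × method 1): 0.33, 0.41; mean = 0.74/2 = 0.37.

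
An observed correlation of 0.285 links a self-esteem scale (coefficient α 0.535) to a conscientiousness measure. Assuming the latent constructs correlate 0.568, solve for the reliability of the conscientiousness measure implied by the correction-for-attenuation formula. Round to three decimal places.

r_true = r_obs / √(r_xx · r_yy) ⇒ 0.568 = 0.285 / √(0.535 · r_yy).
√(0.535 · r_yy) = 0.285 / 0.568 = 0.5018; 0.535 · r_yy = 0.2518; r_yy = 0.2518 / 0.535 ≈ 0.471.

0.471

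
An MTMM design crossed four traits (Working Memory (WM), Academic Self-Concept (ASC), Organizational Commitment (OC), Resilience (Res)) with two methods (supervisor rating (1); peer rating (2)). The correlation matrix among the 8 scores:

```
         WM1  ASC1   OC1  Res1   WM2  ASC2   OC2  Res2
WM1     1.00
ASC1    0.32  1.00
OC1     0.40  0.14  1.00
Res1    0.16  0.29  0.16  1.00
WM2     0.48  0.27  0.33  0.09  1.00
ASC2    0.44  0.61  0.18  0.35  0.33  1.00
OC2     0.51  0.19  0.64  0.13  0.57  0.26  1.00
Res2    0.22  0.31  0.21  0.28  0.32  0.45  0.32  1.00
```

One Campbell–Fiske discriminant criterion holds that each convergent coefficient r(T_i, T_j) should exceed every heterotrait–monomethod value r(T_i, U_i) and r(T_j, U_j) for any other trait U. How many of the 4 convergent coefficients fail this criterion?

Convergent coefficients and their comparison sets:
WM (methods 1·2): 0.48 vs {0.32, 0.33, 0.40, 0.57, 0.16, 0.32} → fail.
ASC (methods 1·2): 0.61 vs {0.32, 0.33, 0.14, 0.26, 0.29, 0.45} → pass.
OC (methods 1·2): 0.64 vs {0.40, 0.57, 0.14, 0.26, 0.16, 0.32} → pass.
Res (methods 1·2): 0.28 vs {0.16, 0.32, 0.29, 0.45, 0.16, 0.32} → fail.
2 of 4 fail.

2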